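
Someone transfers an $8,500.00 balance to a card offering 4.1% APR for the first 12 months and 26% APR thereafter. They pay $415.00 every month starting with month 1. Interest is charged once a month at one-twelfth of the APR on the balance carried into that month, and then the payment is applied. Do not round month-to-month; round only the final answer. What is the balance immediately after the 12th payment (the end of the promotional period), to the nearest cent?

Promo months 1–12 at r₀ = 4.1%/12 = 0.00341667; months 13+ at r₁ = 26%/12 = 0.0216667.
After month 12: iterate B ← B·(1+r₀) − $415.00 for 12 months → $3,780.47.

$3,780.47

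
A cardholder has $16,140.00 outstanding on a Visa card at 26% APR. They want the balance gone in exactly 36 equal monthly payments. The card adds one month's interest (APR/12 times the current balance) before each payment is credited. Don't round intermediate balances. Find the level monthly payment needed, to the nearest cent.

Monthly rate r = 26%/12 = 2.16667% = 0.0216667.
Level-payment amortization: P = B₀·r / (1 − (1+r)^(−n)) = 16140.00·0.0216667 / (1 − 1.02167^(−36)).
Denominator 1 − (1+r)^(−36) = 0.537759567.
P = 349.7 / 0.537759567 ≈ 650.29.

$650.29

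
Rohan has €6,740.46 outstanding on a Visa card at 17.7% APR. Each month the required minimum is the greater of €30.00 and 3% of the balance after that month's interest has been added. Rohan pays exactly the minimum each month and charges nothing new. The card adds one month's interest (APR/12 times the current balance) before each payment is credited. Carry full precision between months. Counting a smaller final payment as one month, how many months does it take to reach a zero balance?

Monthly rate r = 17.7%/12 = 1.475% = 0.01475.
While 3% of the post-interest balance exceeds €30.00, each month B ← (B·(1+r))·(1 − 0.03), i.e. B shrinks by the factor (1+r)·0.97 = 0.98431.
This holds for months 1–122. Entering month 123 the balance is €978.69; 3% of the post-interest balance is now below €30.00, so the flat €30.00 minimum applies from here.
From month 123 a fixed €30.00 at rate r clears €978.69 in 45 more payments. Total: 122 + 45 = 167 months.

167 months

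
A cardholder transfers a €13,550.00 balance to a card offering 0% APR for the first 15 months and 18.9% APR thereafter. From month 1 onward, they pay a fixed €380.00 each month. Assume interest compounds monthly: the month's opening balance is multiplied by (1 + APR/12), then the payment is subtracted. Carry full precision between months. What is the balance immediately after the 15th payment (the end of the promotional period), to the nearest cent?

€7,850.00

Promo months 1–15 at r₀ = 0%/12 = 0; months 16+ at r₁ = 18.9%/12 = 0.01575.
After month 15 (no interest yet): B = €13,550.00 − 15·€380.00 = €7,850.00.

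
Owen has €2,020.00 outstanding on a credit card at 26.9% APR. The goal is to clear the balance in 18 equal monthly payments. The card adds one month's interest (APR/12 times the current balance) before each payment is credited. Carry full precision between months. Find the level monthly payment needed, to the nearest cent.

Monthly rate r = 26.9%/12 = 2.24167% = 0.0224167.
Level-payment amortization: P = B₀·r / (1 − (1+r)^(−n)) = 2020.00·0.0224167 / (1 − 1.02242^(−18)).
Denominator 1 − (1+r)^(−18) = 0.32903876.
P = 45.2817 / 0.32903876 ≈ 137.62.

€137.62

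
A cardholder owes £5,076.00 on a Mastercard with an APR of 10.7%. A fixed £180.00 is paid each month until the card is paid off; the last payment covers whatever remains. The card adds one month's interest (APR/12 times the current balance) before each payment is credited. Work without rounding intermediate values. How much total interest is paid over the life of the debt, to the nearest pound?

£797

Monthly rate r = 10.7%/12 = 0.891667% = 0.00891667.
Payoff takes n = ⌈−ln(1 − rB₀/P)/ln(1+r)⌉ = ⌈32.625⌉ = 33 payments; the last is £112.69.
Total paid = 32·£180.00 + £112.69 = £5,872.69.
Total interest = total paid − principal = £5,872.69 − £5,076.00 = £796.69.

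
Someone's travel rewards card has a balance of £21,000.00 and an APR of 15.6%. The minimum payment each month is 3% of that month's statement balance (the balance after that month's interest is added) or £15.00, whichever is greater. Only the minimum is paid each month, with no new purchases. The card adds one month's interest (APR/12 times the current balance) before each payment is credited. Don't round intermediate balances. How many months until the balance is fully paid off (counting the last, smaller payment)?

258 months

Monthly rate r = 15.6%/12 = 1.3% = 0.013.
While 3% of the post-interest balance exceeds £15.00, each month B ← (B·(1+r))·(1 − 0.03), i.e. B shrinks by the factor (1+r)·0.97 = 0.98261.
This holds for months 1–214. Entering month 215 the balance is £491.80; 3% of the post-interest balance is now below £15.00, so the flat £15.00 minimum applies from here.
From month 215 a fixed £15.00 at rate r clears £491.80 in 44 more payments. Total: 214 + 44 = 258 months.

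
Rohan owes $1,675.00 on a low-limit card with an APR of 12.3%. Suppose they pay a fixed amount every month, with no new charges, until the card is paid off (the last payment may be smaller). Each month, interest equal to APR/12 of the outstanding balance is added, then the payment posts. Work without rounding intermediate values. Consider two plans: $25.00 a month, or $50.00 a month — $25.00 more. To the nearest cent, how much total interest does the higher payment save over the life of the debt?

$783.15

Monthly rate r = 12.3%/12 = 1.025% = 0.01025.
At $25.00/mo: n = ⌈−ln(1 − rB₀/P)/ln(1+r)⌉ = 114 payments (last $20.61); total interest = total paid − $1,675.00 = $1,170.61.
At $50.00/mo: 42 payments (last $12.46); total interest $387.46.
Interest saved = $1,170.61 − $387.46 = $783.15.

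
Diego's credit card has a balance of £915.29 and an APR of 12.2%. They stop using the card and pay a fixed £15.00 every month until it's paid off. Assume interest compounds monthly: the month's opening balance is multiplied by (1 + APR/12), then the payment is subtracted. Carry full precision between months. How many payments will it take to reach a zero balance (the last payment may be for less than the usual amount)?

Monthly rate r = 12.2%/12 = 1.01667% = 0.0101667.
Recurrence: B ← B·(1+r) − £15.00.
Month 1: interest £9.31; balance after payment £909.60.
Month 2: interest £9.25; balance after payment £903.84.
Closed form: n = −ln(1 − rB₀/P)/ln(1+r) = −ln(0.37964)/ln(1.01017) ≈ 95.750, so the balance reaches zero during payment 96.

96 months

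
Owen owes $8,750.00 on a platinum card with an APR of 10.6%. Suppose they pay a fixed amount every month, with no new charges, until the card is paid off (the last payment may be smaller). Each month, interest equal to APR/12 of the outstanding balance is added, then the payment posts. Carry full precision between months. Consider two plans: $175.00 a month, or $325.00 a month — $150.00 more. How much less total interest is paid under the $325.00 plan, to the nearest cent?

$1,561.03

Monthly rate r = 10.6%/12 = 0.883333% = 0.00883333.
At $175.00/mo: n = ⌈−ln(1 − rB₀/P)/ln(1+r)⌉ = 67 payments (last $47.09); total interest = total paid − $8,750.00 = $2,847.09.
At $325.00/mo: 31 payments (last $286.06); total interest $1,286.06.
Interest saved = $2,847.09 − $1,286.06 = $1,561.03.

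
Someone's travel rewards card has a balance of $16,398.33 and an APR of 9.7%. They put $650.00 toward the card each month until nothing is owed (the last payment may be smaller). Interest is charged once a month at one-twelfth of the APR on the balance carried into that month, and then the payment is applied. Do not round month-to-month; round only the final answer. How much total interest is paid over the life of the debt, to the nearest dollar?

$2,016

Monthly rate r = 9.7%/12 = 0.808333% = 0.00808333.
Payoff takes n = ⌈−ln(1 − rB₀/P)/ln(1+r)⌉ = ⌈28.328⌉ = 29 payments; the last is $213.89.
Total paid = 28·$650.00 + $213.89 = $18,413.89.
Total interest = total paid − principal = $18,413.89 − $16,398.33 = $2,015.56.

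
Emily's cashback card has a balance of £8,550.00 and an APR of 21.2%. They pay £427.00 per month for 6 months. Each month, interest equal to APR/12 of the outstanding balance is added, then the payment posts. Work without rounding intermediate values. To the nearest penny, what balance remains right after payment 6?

Monthly rate r = 21.2%/12 = 1.76667% = 0.0176667.
Each month: B ← B·(1+r) − £427.00.
Month 1: interest £151.05; balance after payment £8,274.05.
Month 2: interest £146.17; balance after payment £7,993.22.
Month 3: interest £141.21; balance after payment £7,707.44.
Month 4: interest £136.16; balance after payment £7,416.60.
Month 5: interest £131.03; balance after payment £7,120.63.
Month 6: interest £125.80; balance after payment £6,819.43.

£6,819.43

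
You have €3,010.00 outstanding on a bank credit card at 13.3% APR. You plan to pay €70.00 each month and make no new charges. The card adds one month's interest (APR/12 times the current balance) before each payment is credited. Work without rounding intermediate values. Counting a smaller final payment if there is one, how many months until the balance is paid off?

Monthly rate r = 13.3%/12 = 1.10833% = 0.0110833.
Recurrence: B ← B·(1+r) − €70.00.
Month 1: interest €33.36; balance after payment €2,973.36.
Month 2: interest €32.95; balance after payment €2,936.32.
Closed form: n = −ln(1 − rB₀/P)/ln(1+r) = −ln(0.52342)/ln(1.01108) ≈ 58.733, so the balance reaches zero during payment 59.

59 payments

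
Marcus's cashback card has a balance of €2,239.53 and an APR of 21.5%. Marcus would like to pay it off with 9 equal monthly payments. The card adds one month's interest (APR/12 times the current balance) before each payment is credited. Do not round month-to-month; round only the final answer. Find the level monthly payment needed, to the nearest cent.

€271.66

Monthly rate r = 21.5%/12 = 1.79167% = 0.0179167.
Level-payment amortization: P = B₀·r / (1 − (1+r)^(−n)) = 2239.53·0.0179167 / (1 − 1.01792^(−9)).
Denominator 1 − (1+r)^(−9) = 0.147704937.
P = 40.1249 / 0.147704937 ≈ 271.66.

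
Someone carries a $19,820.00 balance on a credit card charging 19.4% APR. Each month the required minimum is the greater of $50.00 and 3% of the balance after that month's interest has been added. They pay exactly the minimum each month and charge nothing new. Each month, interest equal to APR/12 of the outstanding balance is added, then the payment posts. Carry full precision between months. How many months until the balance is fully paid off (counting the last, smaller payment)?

220 months

Monthly rate r = 19.4%/12 = 1.61667% = 0.0161667.
While 3% of the post-interest balance exceeds $50.00, each month B ← (B·(1+r))·(1 − 0.03), i.e. B shrinks by the factor (1+r)·0.97 = 0.98568.
This holds for months 1–173. Entering month 174 the balance is $1,635.12; 3% of the post-interest balance is now below $50.00, so the flat $50.00 minimum applies from here.
From month 174 a fixed $50.00 at rate r clears $1,635.12 in 47 more payments. Total: 173 + 47 = 220 months.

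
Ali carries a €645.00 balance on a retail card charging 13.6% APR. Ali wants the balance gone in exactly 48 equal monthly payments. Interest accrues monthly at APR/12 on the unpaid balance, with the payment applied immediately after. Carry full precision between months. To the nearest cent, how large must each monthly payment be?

Monthly rate r = 13.6%/12 = 1.13333% = 0.0113333.
Level-payment amortization: P = B₀·r / (1 − (1+r)^(−n)) = 645.00·0.0113333 / (1 − 1.01133^(−48)).
Denominator 1 − (1+r)^(−48) = 0.417799523.
P = 7.31 / 0.417799523 ≈ 17.50.

€17.50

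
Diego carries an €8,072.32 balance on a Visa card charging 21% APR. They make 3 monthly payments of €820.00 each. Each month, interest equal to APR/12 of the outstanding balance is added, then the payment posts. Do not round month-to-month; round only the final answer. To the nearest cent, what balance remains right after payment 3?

Monthly rate r = 21%/12 = 1.75% = 0.0175.
Each month: B ← B·(1+r) − €820.00.
Month 1: interest €141.27; balance after payment €7,393.59.
Month 2: interest €129.39; balance after payment €6,702.97.
Month 3: interest €117.30; balance after payment €6,000.28.

€6,000.28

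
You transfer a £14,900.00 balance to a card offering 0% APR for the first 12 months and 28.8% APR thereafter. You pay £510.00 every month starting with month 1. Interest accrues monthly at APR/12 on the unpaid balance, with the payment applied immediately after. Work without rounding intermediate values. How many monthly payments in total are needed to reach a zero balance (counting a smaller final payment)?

Promo months 1–12 at r₀ = 0%/12 = 0; months 13+ at r₁ = 28.8%/12 = 0.024.
After month 12 (no interest yet): B = £14,900.00 − 12·£510.00 = £8,780.00.
Then at r₁ with £510.00/mo: n₂ = −ln(1 − r₁·B/P)/ln(1+r₁) ≈ 22.48 → 23 more payments.

35 months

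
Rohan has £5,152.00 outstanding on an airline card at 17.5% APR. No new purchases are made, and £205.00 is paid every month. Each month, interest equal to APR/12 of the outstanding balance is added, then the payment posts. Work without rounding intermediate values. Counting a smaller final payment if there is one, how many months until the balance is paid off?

Monthly rate r = 17.5%/12 = 1.45833% = 0.0145833.
Recurrence: B ← B·(1+r) − £205.00.
Month 1: interest £75.13; balance after payment £5,022.13.
Month 2: interest £73.24; balance after payment £4,890.37.
Closed form: n = −ln(1 − rB₀/P)/ln(1+r) = −ln(0.6335)/ln(1.01458) ≈ 31.531, so the balance reaches zero during payment 32.

32 months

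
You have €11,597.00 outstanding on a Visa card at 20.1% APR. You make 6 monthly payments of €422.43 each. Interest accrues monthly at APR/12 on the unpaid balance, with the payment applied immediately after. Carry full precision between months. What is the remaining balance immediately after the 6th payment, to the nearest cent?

Monthly rate r = 20.1%/12 = 1.675% = 0.01675.
Each month: B ← B·(1+r) − €422.43.
Month 1: interest €194.25; balance after payment €11,368.82.
Month 2: interest €190.43; balance after payment €11,136.82.
Month 3: interest €186.54; balance after payment €10,900.93.
Month 4: interest €182.59; balance after payment €10,661.09.
Month 5: interest €178.57; balance after payment €10,417.23.
Month 6: interest €174.49; balance after payment €10,169.29.

€10,169.29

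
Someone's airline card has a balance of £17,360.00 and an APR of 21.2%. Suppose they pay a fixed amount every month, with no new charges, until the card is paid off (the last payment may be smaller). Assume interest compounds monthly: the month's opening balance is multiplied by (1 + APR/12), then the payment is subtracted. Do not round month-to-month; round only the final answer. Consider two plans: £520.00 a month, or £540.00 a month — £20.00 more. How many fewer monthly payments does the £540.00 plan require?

Monthly rate r = 21.2%/12 = 1.76667% = 0.0176667.
At £520.00/mo: n = ⌈−ln(1 − rB₀/P)/ln(1+r)⌉ = 51 payments (last £460.02); total interest = total paid − £17,360.00 = £9,100.02.
At £540.00/mo: 48 payments (last £497.76); total interest £8,517.76.
Payments saved = 51 − 48 = 3.

3 fewer payments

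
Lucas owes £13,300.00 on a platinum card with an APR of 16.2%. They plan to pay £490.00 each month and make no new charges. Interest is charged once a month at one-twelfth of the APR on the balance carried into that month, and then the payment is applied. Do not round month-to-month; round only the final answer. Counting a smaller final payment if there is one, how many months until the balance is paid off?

35 payments

Monthly rate r = 16.2%/12 = 1.35% = 0.0135.
Recurrence: B ← B·(1+r) − £490.00.
Month 1: interest £179.55; balance after payment £12,989.55.
Month 2: interest £175.36; balance after payment £12,674.91.
Closed form: n = −ln(1 − rB₀/P)/ln(1+r) = −ln(0.63357)/ln(1.0135) ≈ 34.034, so the balance reaches zero during payment 35.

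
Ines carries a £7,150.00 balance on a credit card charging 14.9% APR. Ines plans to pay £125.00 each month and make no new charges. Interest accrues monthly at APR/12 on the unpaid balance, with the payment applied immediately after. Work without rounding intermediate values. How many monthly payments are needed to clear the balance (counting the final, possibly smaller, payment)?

Monthly rate r = 14.9%/12 = 1.24167% = 0.0124167.
Recurrence: B ← B·(1+r) − £125.00.
Month 1: interest £88.78; balance after payment £7,113.78.
Month 2: interest £88.33; balance after payment £7,077.11.
Closed form: n = −ln(1 − rB₀/P)/ln(1+r) = −ln(0.28977)/ln(1.01242) ≈ 100.377, so the balance reaches zero during payment 101.

101 months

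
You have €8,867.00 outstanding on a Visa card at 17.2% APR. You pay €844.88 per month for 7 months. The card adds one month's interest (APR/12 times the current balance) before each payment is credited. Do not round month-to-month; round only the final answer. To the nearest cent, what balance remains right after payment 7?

Monthly rate r = 17.2%/12 = 1.43333% = 0.0143333.
Each month: B ← B·(1+r) − €844.88.
Month 1: interest €127.09; balance after payment €8,149.21.
Month 2: interest €116.81; balance after payment €7,421.14.
Month 3: interest €106.37; balance after payment €6,682.63.
Month 4: interest €95.78; balance after payment €5,933.53.
Month 5: interest €85.05; balance after payment €5,173.70.
Month 6: interest €74.16; balance after payment €4,402.98.
Month 7: interest €63.11; balance after payment €3,621.21.

€3,621.21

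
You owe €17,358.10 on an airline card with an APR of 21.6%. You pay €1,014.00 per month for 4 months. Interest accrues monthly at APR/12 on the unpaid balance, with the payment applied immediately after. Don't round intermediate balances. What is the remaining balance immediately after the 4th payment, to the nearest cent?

€14,475.20

Monthly rate r = 21.6%/12 = 1.8% = 0.018.
Each month: B ← B·(1+r) − €1,014.00.
Month 1: interest €312.45; balance after payment €16,656.55.
Month 2: interest €299.82; balance after payment €15,942.36.
Month 3: interest €286.96; balance after payment €15,215.33.
Month 4: interest €273.88; balance after payment €14,475.20.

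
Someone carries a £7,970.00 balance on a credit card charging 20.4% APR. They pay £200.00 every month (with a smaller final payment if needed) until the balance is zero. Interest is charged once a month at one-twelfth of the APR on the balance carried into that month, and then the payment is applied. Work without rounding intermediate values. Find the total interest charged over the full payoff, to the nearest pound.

Monthly rate r = 20.4%/12 = 1.7% = 0.017.
Payoff takes n = ⌈−ln(1 − rB₀/P)/ln(1+r)⌉ = ⌈67.123⌉ = 68 payments; the last is £24.74.
Total paid = 67·£200.00 + £24.74 = £13,424.74.
Total interest = total paid − principal = £13,424.74 − £7,970.00 = £5,454.74.

£5,455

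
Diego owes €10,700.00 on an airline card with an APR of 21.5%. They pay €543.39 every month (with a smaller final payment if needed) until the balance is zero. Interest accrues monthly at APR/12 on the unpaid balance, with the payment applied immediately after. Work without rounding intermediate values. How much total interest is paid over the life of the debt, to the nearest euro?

€2,615

Monthly rate r = 21.5%/12 = 1.79167% = 0.0179167.
Payoff takes n = ⌈−ln(1 − rB₀/P)/ln(1+r)⌉ = ⌈24.502⌉ = 25 payments; the last is €273.77.
Total paid = 24·€543.39 + €273.77 = €13,315.13.
Total interest = total paid − principal = €13,315.13 − €10,700.00 = €2,615.13.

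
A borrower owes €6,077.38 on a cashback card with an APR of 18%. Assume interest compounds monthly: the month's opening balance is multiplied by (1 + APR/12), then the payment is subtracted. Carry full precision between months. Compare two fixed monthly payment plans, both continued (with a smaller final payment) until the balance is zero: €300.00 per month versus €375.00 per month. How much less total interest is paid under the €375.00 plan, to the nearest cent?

€283.42

Monthly rate r = 18%/12 = 1.5% = 0.015.
At €300.00/mo: n = ⌈−ln(1 − rB₀/P)/ln(1+r)⌉ = 25 payments (last €99.04); total interest = total paid − €6,077.38 = €1,221.66.
At €375.00/mo: 19 payments (last €265.62); total interest €938.24.
Interest saved = €1,221.66 − €938.24 = €283.42.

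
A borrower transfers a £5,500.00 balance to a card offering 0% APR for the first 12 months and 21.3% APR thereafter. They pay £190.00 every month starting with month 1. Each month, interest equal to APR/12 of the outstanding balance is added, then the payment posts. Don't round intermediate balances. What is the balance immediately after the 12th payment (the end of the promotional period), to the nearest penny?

£3,220.00

Promo months 1–12 at r₀ = 0%/12 = 0; months 13+ at r₁ = 21.3%/12 = 0.01775.
After month 12 (no interest yet): B = £5,500.00 − 12·£190.00 = £3,220.00.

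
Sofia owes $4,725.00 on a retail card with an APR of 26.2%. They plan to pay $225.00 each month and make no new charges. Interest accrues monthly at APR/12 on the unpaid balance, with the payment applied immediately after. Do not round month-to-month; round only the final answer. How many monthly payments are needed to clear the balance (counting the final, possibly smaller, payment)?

29 months

Monthly rate r = 26.2%/12 = 2.18333% = 0.0218333.
Recurrence: B ← B·(1+r) − $225.00.
Month 1: interest $103.16; balance after payment $4,603.16.
Month 2: interest $100.50; balance after payment $4,478.66.
Closed form: n = −ln(1 − rB₀/P)/ln(1+r) = −ln(0.5415)/ln(1.02183) ≈ 28.401, so the balance reaches zero during payment 29.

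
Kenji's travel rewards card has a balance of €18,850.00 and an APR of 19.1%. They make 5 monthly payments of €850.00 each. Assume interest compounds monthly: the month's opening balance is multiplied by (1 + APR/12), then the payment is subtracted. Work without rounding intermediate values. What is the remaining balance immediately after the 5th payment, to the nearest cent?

Monthly rate r = 19.1%/12 = 1.59167% = 0.0159167.
Each month: B ← B·(1+r) − €850.00.
Month 1: interest €300.03; balance after payment €18,300.03.
Month 2: interest €291.28; balance after payment €17,741.30.
Month 3: interest €282.38; balance after payment €17,173.69.
Month 4: interest €273.35; balance after payment €16,597.03.
Month 5: interest €264.17; balance after payment €16,011.20.

€16,011.20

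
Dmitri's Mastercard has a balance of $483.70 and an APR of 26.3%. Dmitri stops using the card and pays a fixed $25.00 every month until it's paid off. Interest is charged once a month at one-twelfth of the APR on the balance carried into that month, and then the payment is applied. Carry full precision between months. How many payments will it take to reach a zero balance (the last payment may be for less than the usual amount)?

Monthly rate r = 26.3%/12 = 2.19167% = 0.0219167.
Recurrence: B ← B·(1+r) − $25.00.
Month 1: interest $10.60; balance after payment $469.30.
Month 2: interest $10.29; balance after payment $454.59.
Closed form: n = −ln(1 − rB₀/P)/ln(1+r) = −ln(0.57596)/ln(1.02192) ≈ 25.449, so the balance reaches zero during payment 26.

26 months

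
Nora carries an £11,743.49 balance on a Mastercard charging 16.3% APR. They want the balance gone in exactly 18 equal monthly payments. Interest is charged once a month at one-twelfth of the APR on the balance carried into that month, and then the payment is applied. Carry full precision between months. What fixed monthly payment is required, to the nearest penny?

Monthly rate r = 16.3%/12 = 1.35833% = 0.0135833.
Level-payment amortization: P = B₀·r / (1 − (1+r)^(−n)) = 11743.49·0.0135833 / (1 − 1.01358^(−18)).
Denominator 1 − (1+r)^(−18) = 0.215614228.
P = 159.516 / 0.215614228 ≈ 739.82.

£739.82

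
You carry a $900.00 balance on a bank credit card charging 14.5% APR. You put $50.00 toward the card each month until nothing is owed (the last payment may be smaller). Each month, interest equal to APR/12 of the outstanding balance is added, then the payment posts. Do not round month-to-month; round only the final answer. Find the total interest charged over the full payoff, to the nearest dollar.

$121

Monthly rate r = 14.5%/12 = 1.20833% = 0.0120833.
Payoff takes n = ⌈−ln(1 − rB₀/P)/ln(1+r)⌉ = ⌈20.420⌉ = 21 payments; the last is $21.07.
Total paid = 20·$50.00 + $21.07 = $1,021.07.
Total interest = total paid − principal = $1,021.07 − $900.00 = $121.07.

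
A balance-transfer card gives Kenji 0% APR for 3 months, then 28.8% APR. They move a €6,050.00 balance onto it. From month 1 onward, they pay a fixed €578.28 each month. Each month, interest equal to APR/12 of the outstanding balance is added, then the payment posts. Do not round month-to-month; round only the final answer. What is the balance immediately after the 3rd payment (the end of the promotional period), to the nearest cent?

€4,315.16

Promo months 1–3 at r₀ = 0%/12 = 0; months 4+ at r₁ = 28.8%/12 = 0.024.
After month 3 (no interest yet): B = €6,050.00 − 3·€578.28 = €4,315.16.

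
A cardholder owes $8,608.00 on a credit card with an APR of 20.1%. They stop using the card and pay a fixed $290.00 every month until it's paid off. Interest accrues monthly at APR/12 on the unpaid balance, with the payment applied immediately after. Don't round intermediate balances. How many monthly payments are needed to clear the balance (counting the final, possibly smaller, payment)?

Monthly rate r = 20.1%/12 = 1.675% = 0.01675.
Recurrence: B ← B·(1+r) − $290.00.
Month 1: interest $144.18; balance after payment $8,462.18.
Month 2: interest $141.74; balance after payment $8,313.93.
Closed form: n = −ln(1 − rB₀/P)/ln(1+r) = −ln(0.50281)/ln(1.01675) ≈ 41.390, so the balance reaches zero during payment 42.

42 months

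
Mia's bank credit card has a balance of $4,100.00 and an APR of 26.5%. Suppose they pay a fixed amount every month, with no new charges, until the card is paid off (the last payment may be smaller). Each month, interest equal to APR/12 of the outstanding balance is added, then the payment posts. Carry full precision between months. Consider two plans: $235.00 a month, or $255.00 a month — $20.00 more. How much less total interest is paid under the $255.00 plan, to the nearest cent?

$114.99

Monthly rate r = 26.5%/12 = 2.20833% = 0.0220833.
At $235.00/mo: n = ⌈−ln(1 − rB₀/P)/ln(1+r)⌉ = 23 payments (last $65.58); total interest = total paid − $4,100.00 = $1,135.58.
At $255.00/mo: 21 payments (last $20.59); total interest $1,020.59.
Interest saved = $1,135.58 − $1,020.59 = $114.99.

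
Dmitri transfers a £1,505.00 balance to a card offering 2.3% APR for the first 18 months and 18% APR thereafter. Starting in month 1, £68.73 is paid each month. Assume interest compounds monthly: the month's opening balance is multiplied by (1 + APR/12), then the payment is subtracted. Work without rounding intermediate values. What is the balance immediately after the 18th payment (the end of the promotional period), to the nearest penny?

Promo months 1–18 at r₀ = 2.3%/12 = 0.00191667; months 19+ at r₁ = 18%/12 = 0.015.
After month 18: iterate B ← B·(1+r₀) − £68.73 for 18 months → £300.27.

£300.27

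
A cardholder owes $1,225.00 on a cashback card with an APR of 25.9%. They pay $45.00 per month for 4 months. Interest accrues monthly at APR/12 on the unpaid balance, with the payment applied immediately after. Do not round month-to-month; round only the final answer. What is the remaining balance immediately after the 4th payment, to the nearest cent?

Monthly rate r = 25.9%/12 = 2.15833% = 0.0215833.
Each month: B ← B·(1+r) − $45.00.
Month 1: interest $26.44; balance after payment $1,206.44.
Month 2: interest $26.04; balance after payment $1,187.48.
Month 3: interest $25.63; balance after payment $1,168.11.
Month 4: interest $25.21; balance after payment $1,148.32.

$1,148.32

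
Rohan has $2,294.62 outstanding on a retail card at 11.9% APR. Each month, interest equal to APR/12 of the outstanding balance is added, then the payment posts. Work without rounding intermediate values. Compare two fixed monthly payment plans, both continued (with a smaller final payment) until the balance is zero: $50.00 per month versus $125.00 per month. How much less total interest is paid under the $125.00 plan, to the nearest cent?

Monthly rate r = 11.9%/12 = 0.991667% = 0.00991667.
At $50.00/mo: n = ⌈−ln(1 − rB₀/P)/ln(1+r)⌉ = 62 payments (last $26.49); total interest = total paid − $2,294.62 = $781.87.
At $125.00/mo: 21 payments (last $45.56); total interest $250.94.
Interest saved = $781.87 − $250.94 = $530.93.

$530.93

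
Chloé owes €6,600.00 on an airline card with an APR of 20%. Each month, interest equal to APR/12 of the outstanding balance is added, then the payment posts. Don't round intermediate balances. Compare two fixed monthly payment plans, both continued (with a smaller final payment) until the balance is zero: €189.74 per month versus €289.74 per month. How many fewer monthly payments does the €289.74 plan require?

Monthly rate r = 20%/12 = 1.66667% = 0.0166667.
At €189.74/mo: n = ⌈−ln(1 − rB₀/P)/ln(1+r)⌉ = 53 payments (last €84.87); total interest = total paid − €6,600.00 = €3,351.35.
At €289.74/mo: 29 payments (last €257.08); total interest €1,769.80.
Payments saved = 53 − 29 = 24.

24 fewer payments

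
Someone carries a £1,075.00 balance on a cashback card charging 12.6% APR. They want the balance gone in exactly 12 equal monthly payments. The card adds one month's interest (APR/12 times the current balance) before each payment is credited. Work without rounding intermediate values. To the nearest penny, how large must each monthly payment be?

Monthly rate r = 12.6%/12 = 1.05% = 0.0105.
Level-payment amortization: P = B₀·r / (1 − (1+r)^(−n)) = 1075.00·0.0105 / (1 − 1.0105^(−12)).
Denominator 1 − (1+r)^(−12) = 0.117805825.
P = 11.2875 / 0.117805825 ≈ 95.81.

£95.81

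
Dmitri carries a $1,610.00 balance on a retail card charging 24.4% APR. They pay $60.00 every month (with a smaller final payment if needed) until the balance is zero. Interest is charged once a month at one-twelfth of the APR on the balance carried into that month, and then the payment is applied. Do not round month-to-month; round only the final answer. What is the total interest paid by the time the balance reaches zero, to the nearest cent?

$741.29

Monthly rate r = 24.4%/12 = 2.03333% = 0.0203333.
Payoff takes n = ⌈−ln(1 − rB₀/P)/ln(1+r)⌉ = ⌈39.187⌉ = 40 payments; the last is $11.29.
Total paid = 39·$60.00 + $11.29 = $2,351.29.
Total interest = total paid − principal = $2,351.29 − $1,610.00 = $741.29.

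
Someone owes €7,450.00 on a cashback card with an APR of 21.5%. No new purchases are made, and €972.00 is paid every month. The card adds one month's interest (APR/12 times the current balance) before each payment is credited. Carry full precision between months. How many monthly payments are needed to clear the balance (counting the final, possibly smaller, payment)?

9 payments

Monthly rate r = 21.5%/12 = 1.79167% = 0.0179167.
Recurrence: B ← B·(1+r) − €972.00.
Month 1: interest €133.48; balance after payment €6,611.48.
Month 2: interest €118.46; balance after payment €5,757.93.
Closed form: n = −ln(1 − rB₀/P)/ln(1+r) = −ln(0.86268)/ln(1.01792) ≈ 8.318, so the balance reaches zero during payment 9.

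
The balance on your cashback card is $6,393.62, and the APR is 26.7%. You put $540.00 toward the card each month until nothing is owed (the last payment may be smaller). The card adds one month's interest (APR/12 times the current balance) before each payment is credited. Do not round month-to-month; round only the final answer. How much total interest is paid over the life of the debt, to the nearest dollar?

$1,110

Monthly rate r = 26.7%/12 = 2.225% = 0.02225.
Payoff takes n = ⌈−ln(1 − rB₀/P)/ln(1+r)⌉ = ⌈13.895⌉ = 14 payments; the last is $483.64.
Total paid = 13·$540.00 + $483.64 = $7,503.64.
Total interest = total paid − principal = $7,503.64 − $6,393.62 = $1,110.02.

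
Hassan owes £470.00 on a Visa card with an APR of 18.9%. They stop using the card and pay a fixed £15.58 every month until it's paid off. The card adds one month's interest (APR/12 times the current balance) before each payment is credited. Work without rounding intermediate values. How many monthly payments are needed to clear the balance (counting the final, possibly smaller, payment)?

42 months

Monthly rate r = 18.9%/12 = 1.575% = 0.01575.
Recurrence: B ← B·(1+r) − £15.58.
Month 1: interest £7.40; balance after payment £461.82.
Month 2: interest £7.27; balance after payment £453.52.
Closed form: n = −ln(1 − rB₀/P)/ln(1+r) = −ln(0.52487)/ln(1.01575) ≈ 41.249, so the balance reaches zero during payment 42.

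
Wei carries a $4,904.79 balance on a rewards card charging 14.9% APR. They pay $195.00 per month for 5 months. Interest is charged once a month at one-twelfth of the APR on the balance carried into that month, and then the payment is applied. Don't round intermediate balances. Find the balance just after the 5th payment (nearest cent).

Monthly rate r = 14.9%/12 = 1.24167% = 0.0124167.
Each month: B ← B·(1+r) − $195.00.
Month 1: interest $60.90; balance after payment $4,770.69.
Month 2: interest $59.24; balance after payment $4,634.93.
Month 3: interest $57.55; balance after payment $4,497.48.
Month 4: interest $55.84; balance after payment $4,358.32.
Month 5: interest $54.12; balance after payment $4,217.44.

$4,217.44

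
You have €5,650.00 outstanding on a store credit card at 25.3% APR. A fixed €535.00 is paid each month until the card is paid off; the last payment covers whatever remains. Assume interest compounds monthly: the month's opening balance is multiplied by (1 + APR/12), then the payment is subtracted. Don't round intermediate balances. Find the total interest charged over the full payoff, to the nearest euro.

€809

Monthly rate r = 25.3%/12 = 2.10833% = 0.0210833.
Payoff takes n = ⌈−ln(1 − rB₀/P)/ln(1+r)⌉ = ⌈12.072⌉ = 13 payments; the last is €38.89.
Total paid = 12·€535.00 + €38.89 = €6,458.89.
Total interest = total paid − principal = €6,458.89 − €5,650.00 = €808.89.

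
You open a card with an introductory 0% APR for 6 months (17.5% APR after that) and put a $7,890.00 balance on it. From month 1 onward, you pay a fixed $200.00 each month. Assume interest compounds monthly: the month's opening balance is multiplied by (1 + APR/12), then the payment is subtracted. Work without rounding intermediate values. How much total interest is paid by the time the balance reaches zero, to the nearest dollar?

$2,553

Promo months 1–6 at r₀ = 0%/12 = 0; months 7+ at r₁ = 17.5%/12 = 0.0145833.
After month 6 (no interest yet): B = $7,890.00 − 6·$200.00 = $6,690.00.
Then at r₁ with $200.00/mo: n₂ = −ln(1 − r₁·B/P)/ln(1+r₁) ≈ 46.21 → 47 more payments.
Total paid = 52·$200.00 + $42.73 = $10,442.73; interest = $10,442.73 − $7,890.00 = $2,552.73.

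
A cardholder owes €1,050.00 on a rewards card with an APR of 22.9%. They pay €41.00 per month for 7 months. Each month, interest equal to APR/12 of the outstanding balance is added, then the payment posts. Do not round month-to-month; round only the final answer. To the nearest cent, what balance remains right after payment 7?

Monthly rate r = 22.9%/12 = 1.90833% = 0.0190833.
Each month: B ← B·(1+r) − €41.00.
Month 1: interest €20.04; balance after payment €1,029.04.
Month 2: interest €19.64; balance after payment €1,007.67.
Month 3: interest €19.23; balance after payment €985.90.
Month 4: interest €18.81; balance after payment €963.72.
Month 5: interest €18.39; balance after payment €941.11.
Month 6: interest €17.96; balance after payment €918.07.
Month 7: interest €17.52; balance after payment €894.59.

€894.59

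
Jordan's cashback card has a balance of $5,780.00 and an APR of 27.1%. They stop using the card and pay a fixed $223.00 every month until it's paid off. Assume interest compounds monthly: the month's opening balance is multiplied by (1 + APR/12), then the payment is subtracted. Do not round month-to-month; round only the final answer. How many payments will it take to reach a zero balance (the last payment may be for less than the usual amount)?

Monthly rate r = 27.1%/12 = 2.25833% = 0.0225833.
Recurrence: B ← B·(1+r) − $223.00.
Month 1: interest $130.53; balance after payment $5,687.53.
Month 2: interest $128.44; balance after payment $5,592.98.
Closed form: n = −ln(1 − rB₀/P)/ln(1+r) = −ln(0.41466)/ln(1.02258) ≈ 39.419, so the balance reaches zero during payment 40.

40 payments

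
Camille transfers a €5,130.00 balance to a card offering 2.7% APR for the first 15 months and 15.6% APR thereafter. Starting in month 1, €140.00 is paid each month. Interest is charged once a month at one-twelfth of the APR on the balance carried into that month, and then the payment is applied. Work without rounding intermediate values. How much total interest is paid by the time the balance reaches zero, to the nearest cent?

€752.57

Promo months 1–15 at r₀ = 2.7%/12 = 0.00225; months 16+ at r₁ = 15.6%/12 = 0.013.
After month 15: iterate B ← B·(1+r₀) − €140.00 for 15 months → €3,172.49.
Then at r₁ with €140.00/mo: n₂ = −ln(1 − r₁·B/P)/ln(1+r₁) ≈ 27.02 → 28 more payments.
Total paid = 42·€140.00 + €2.57 = €5,882.57; interest = €5,882.57 − €5,130.00 = €752.57.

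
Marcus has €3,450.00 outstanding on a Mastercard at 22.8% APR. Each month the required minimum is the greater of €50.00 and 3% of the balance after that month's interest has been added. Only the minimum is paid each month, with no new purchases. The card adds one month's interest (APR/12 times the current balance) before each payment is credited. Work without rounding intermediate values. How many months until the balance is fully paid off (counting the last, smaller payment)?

Monthly rate r = 22.8%/12 = 1.9% = 0.019.
While 3% of the post-interest balance exceeds €50.00, each month B ← (B·(1+r))·(1 − 0.03), i.e. B shrinks by the factor (1+r)·0.97 = 0.98843.
This holds for months 1–65. Entering month 66 the balance is €1,619.21; 3% of the post-interest balance is now below €50.00, so the flat €50.00 minimum applies from here.
From month 66 a fixed €50.00 at rate r clears €1,619.21 in 51 more payments. Total: 65 + 51 = 116 months.

116 months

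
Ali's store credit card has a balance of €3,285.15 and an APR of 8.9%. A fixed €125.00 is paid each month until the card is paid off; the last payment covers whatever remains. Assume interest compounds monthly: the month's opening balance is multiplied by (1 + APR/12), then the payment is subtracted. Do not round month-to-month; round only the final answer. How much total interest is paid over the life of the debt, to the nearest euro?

Monthly rate r = 8.9%/12 = 0.741667% = 0.00741667.
Payoff takes n = ⌈−ln(1 − rB₀/P)/ln(1+r)⌉ = ⌈29.341⌉ = 30 payments; the last is €42.78.
Total paid = 29·€125.00 + €42.78 = €3,667.78.
Total interest = total paid − principal = €3,667.78 − €3,285.15 = €382.63.

€383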